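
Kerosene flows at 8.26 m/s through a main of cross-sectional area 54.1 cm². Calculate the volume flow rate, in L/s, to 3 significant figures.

44.7 L/s

Q = A·v = 0.00541 m² × 8.26 m/s = 0.0447 m³/s.
Converting: 0.0447 m³/s × 1000 = 44.7 L/s.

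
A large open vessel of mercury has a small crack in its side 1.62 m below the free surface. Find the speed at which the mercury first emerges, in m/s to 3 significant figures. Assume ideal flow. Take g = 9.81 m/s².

v ≈ 5.64 m/s

The surface is effectively still and both ends are open, so ½v² = gh and v = √(2·9.81·1.62) = 5.64 m/s.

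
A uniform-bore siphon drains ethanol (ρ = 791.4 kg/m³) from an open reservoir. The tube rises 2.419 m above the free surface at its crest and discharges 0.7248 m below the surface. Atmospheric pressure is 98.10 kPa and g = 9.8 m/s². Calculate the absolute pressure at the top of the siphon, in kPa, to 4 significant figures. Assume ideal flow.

P_top ≈ 73.72 kPa

The outlet speed comes from Torricelli: v = √(2g·0.7248) = 3.769 m/s.
The bore is uniform, so the speed at the crest is the same v. Bernoulli surface→crest: P_atm = P_top + ½ρv² + ρg·h_top.
P_top = 98100 − ½·791.4·3.769² − 791.4·9.8·2.419 = 73720 Pa.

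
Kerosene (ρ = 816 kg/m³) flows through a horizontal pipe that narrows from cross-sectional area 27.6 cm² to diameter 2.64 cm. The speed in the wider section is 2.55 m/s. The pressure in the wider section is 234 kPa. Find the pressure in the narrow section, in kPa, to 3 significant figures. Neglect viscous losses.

169 kPa

By continuity, v₂ = v₁·A₁/A₂ = 2.55·(27.6/5.47) = 12.9 m/s.
Bernoulli (h₁ = h₂): P₁ − P₂ = ½ρ(v₂² − v₁²).
P₂ = P₁ − ½ρ(v₂² − v₁²) = 234000 − ½·816·(12.9² − 2.55²) = 234000 − 64800 = 169000 Pa.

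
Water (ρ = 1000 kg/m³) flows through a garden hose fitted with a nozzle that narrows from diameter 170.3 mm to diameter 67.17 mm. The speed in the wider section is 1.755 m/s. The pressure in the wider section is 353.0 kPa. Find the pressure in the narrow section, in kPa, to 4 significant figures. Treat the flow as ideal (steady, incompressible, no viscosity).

The volume flow rate is constant, so v₂ = (A₁/A₂)v₁ = (227.8/35.44)·1.755 = 11.28 m/s.
Bernoulli (h₁ = h₂): P₁ − P₂ = ½ρ(v₂² − v₁²).
P₂ = P₁ − ½ρ(v₂² − v₁²) = 353000 − ½·1000·(11.28² − 1.755²) = 353000 − 62090 = 290900 Pa.

P₂ ≈ 290.9 kPa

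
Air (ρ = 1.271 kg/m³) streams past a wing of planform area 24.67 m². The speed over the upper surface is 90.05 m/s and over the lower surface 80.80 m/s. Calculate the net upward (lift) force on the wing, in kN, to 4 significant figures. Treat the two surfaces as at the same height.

F ≈ 24.78 kN

The faster flow above has the lower pressure; Bernoulli (same height) gives ΔP = ½ρ(v_up² − v_low²).
ΔP = ½·1.271·(90.05² − 80.80²) = 1004 Pa.
Lift = ΔP · A = 1004 × 24.67 = 24780 N.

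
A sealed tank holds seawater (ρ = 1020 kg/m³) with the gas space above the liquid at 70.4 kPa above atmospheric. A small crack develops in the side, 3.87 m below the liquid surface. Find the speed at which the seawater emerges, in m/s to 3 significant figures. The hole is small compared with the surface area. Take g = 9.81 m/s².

Take point 1 at the surface (v₁ ≈ 0) and point 2 at the hole (at atmospheric pressure). Bernoulli: P₁ + ρg h = P_atm + ½ρv₂².
With P₁ − P_atm = 70400 Pa, v₂ = √(2gh + 2ΔP/ρ) = √(2·9.81·3.87 + 2·70400/1020) = 14.6 m/s.

v ≈ 14.6 m/s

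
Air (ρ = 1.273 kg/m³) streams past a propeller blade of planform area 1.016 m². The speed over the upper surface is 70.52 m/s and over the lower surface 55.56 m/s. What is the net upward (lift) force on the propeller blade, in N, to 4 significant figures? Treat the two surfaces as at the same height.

With equal heights on the two surfaces, Bernoulli gives P_lower − P_upper = ½ρ(v_upper² − v_lower²).
ΔP = ½·1.273·(70.52² − 55.56²) = 1201 Pa.
Lift = ΔP · A = 1201 × 1.016 = 1220 N.

F = 1220 N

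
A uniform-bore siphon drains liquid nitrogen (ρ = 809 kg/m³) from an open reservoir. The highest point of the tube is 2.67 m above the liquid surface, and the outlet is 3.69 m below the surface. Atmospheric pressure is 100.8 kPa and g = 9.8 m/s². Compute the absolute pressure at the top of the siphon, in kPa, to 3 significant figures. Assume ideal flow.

P_top ≈ 50.4 kPa

The outlet speed comes from Torricelli: v = √(2g·3.69) = 8.50 m/s.
The bore is uniform, so the speed at the crest is the same v. Bernoulli surface→crest: P_atm = P_top + ½ρv² + ρg·h_top.
P_top = 100800 − ½·809·8.50² − 809·9.8·2.67 = 50400 Pa.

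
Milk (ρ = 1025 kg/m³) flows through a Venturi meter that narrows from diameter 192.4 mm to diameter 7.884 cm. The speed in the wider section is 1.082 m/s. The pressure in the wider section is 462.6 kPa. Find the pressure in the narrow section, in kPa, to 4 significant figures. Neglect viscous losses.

By continuity, v₂ = v₁·A₁/A₂ = 1.082·(290.7/48.82) = 6.444 m/s.
Along the horizontal streamline, P + ½ρv² is constant.
P₂ = P₁ − ½ρ(v₂² − v₁²) = 462600 − ½·1025·(6.444² − 1.082²) = 462600 − 20680 = 441900 Pa.

441.9 kPa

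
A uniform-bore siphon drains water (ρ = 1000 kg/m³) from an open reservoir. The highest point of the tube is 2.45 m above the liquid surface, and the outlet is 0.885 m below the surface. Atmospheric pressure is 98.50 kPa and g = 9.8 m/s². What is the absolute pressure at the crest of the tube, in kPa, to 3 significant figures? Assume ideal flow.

65.8 kPa

From the surface to the outlet (both open to atmosphere, surface at rest): v = √(2g·h_out) = √(2·9.8·0.885) = 4.16 m/s.
Continuity keeps v the same throughout the tube; from surface to crest, P_atm + 0 = P_top + ½ρv² + ρg·h_top.
P_top = 98500 − ½·1000·4.16² − 1000·9.8·2.45 = 65800 Pa.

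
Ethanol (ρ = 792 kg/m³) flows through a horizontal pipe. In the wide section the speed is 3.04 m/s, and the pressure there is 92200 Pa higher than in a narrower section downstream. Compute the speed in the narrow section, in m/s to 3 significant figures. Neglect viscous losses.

Along the level pipe P + ½ρv² is conserved, hence v₂² = v₁² + 2(P₁ − P₂)/ρ.
v₂ = √(3.04² + 2·92200/792) = √(9.24 + 233) = 15.6 m/s.

v₂ ≈ 15.6 m/s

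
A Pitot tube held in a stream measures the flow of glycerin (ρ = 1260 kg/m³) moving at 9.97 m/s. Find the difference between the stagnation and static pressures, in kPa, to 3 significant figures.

The dynamic pressure equals the rise in static pressure at the stagnation point: ΔP = ½ρv².
ΔP = ½·1260·9.97² = 62600 Pa.

ΔP ≈ 62.6 kPa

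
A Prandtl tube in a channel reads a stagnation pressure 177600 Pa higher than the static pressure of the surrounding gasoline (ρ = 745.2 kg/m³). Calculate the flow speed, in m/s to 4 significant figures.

v ≈ 21.83 m/s

The dynamic pressure equals the rise in static pressure at the stagnation point: ΔP = ½ρv².
v = √(2ΔP/ρ) = √(2·177600/745.2) = 21.83 m/s.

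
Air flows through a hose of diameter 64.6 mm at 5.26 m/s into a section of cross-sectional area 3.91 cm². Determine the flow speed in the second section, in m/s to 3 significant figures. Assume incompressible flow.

v₂ ≈ 44.1 m/s

Mass conservation (A₁v₁ = A₂v₂) gives v₂ = 5.26 × 32.8/3.91 = 44.1 m/s.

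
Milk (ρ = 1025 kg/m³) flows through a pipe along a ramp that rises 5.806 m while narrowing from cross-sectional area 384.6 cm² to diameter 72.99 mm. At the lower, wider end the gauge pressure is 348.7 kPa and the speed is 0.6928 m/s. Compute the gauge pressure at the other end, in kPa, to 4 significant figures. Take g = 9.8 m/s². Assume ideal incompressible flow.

By continuity, v₂ = v₁·A₁/A₂ = 0.6928·(384.6/41.84) = 6.368 m/s.
Energy conservation along the streamline gives P₂ = P₁ − ½ρ(v₂² − v₁²) − ρg(h₂ − h₁).
P₂ = 348700 + ½·1025·(0.6928² − 6.368²) − 1025·9.8·(+5.806) = 348700 + (-20540) − (58320) = 269800 Pa.

269.8 kPa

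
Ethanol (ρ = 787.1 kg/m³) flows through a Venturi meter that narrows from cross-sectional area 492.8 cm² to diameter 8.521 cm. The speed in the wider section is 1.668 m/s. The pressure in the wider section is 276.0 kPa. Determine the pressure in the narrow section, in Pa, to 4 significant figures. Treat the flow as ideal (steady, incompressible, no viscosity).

By continuity, v₂ = v₁·A₁/A₂ = 1.668·(492.8/57.03) = 14.41 m/s.
With no height change, Bernoulli's equation is P₁ + ½ρv₁² = P₂ + ½ρv₂².
P₂ = P₁ − ½ρ(v₂² − v₁²) = 276000 − ½·787.1·(14.41² − 1.668²) = 276000 − 80670 = 195300 Pa.

195300 Pa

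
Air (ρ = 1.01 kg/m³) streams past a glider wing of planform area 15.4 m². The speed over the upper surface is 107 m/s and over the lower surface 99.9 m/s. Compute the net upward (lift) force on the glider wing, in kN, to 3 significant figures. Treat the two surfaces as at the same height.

11.4 kN

From P + ½ρv² = const at equal height, P_low − P_up = ½ρ(v_up² − v_low²).
ΔP = ½·1.01·(107² − 99.9²) = 742 Pa.
Lift = ΔP · A = 742 × 15.4 = 11400 N.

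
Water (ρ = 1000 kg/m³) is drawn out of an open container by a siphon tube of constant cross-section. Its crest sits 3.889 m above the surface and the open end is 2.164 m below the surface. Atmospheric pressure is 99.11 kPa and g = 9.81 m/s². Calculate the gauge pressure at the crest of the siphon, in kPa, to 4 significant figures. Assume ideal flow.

The outlet speed comes from Torricelli: v = √(2g·2.164) = 6.516 m/s.
Continuity keeps v the same throughout the tube; from surface to crest, P_atm + 0 = P_top + ½ρv² + ρg·h_top.
P_top = 99110 − ½·1000·6.516² − 1000·9.81·3.889 = 39730 Pa. So P_gauge = P_top − P_atm = -59380 Pa.

P_gauge = -59.38 kPa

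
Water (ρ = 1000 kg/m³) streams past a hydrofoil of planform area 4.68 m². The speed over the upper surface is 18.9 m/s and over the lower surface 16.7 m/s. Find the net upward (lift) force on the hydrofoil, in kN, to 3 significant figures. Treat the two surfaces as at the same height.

The faster flow above has the lower pressure; Bernoulli (same height) gives ΔP = ½ρ(v_up² − v_low²).
ΔP = ½·1000·(18.9² − 16.7²) = 39200 Pa.
Lift = ΔP · A = 39200 × 4.68 = 183000 N.

183 kN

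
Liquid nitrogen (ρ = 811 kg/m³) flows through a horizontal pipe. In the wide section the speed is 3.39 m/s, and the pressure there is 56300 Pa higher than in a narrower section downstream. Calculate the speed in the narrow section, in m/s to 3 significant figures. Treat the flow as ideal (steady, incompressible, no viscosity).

Along the level pipe P + ½ρv² is conserved, hence v₂² = v₁² + 2(P₁ − P₂)/ρ.
v₂ = √(3.39² + 2·56300/811) = √(11.5 + 139) = 12.3 m/s.

v₂ = 12.3 m/s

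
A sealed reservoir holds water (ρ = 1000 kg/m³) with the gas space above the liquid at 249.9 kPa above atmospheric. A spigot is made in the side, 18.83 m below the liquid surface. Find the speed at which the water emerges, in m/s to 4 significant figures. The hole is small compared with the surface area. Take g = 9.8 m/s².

v ≈ 29.48 m/s

Take point 1 at the surface (v₁ ≈ 0) and point 2 at the hole (at atmospheric pressure). Bernoulli: P₁ + ρg h = P_atm + ½ρv₂².
With P₁ − P_atm = 249900 Pa, v₂ = √(2gh + 2ΔP/ρ) = √(2·9.8·18.83 + 2·249900/1000) = 29.48 m/s.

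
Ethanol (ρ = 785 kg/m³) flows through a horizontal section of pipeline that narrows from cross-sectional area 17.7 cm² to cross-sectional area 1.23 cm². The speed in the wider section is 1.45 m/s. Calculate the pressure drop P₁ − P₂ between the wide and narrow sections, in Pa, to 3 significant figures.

ΔP = 170000 Pa

Continuity gives A₁v₁ = A₂v₂, so v₂ = (17.7 cm²)/(1.23 cm²) × 1.45 m/s = 20.9 m/s.
Along the horizontal streamline, P + ½ρv² is constant.
P₁ − P₂ = ½·785·(20.9² − 1.45²) = ½·785·433 = 170000 Pa.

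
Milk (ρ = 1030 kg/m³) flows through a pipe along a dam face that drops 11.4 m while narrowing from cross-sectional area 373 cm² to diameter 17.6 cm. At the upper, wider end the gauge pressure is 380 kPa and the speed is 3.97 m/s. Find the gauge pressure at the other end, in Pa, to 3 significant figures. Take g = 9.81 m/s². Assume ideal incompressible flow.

P₂ ≈ 484000 Pa

Mass conservation (A₁v₁ = A₂v₂) gives v₂ = 3.97 × 373/243 = 6.09 m/s.
Applying Bernoulli between the two ends and solving for P₂: P₂ = P₁ + ½ρ(v₁² − v₂²) − ρgΔh.
P₂ = 380000 + ½·1030·(3.97² − 6.09²) − 1030·9.81·(−11.4) = 380000 + (-11000) − (-115000) = 484000 Pa.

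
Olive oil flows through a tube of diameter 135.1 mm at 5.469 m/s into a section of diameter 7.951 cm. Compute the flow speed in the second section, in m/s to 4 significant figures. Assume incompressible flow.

Continuity gives A₁v₁ = A₂v₂, so v₂ = (143.4 cm²)/(49.65 cm²) × 5.469 m/s = 15.79 m/s.

v₂ ≈ 15.79 m/s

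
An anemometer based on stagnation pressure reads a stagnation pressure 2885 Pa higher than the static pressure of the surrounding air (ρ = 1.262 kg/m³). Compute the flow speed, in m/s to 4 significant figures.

The dynamic pressure equals the rise in static pressure at the stagnation point: ΔP = ½ρv².
v = √(2ΔP/ρ) = √(2·2885/1.262) = 67.62 m/s.

67.62 m/s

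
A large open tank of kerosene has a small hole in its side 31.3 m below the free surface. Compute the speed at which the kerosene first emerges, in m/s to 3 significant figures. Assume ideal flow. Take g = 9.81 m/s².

v = 24.8 m/s

Bernoulli from surface to hole (P equal, v_surface ≈ 0): v = √(2gh) = √(2×9.81×31.3) = 24.8 m/s.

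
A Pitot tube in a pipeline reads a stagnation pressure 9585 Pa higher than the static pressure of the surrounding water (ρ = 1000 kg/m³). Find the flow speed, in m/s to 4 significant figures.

v ≈ 4.378 m/s

At the stagnation point the flow is brought to rest, so Bernoulli gives P_stag − P_static = ½ρv².
v = √(2ΔP/ρ) = √(2·9585/1000) = 4.378 m/s.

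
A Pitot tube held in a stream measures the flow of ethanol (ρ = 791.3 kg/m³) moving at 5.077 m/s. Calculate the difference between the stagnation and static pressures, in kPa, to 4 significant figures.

Bernoulli between the free stream and the stagnation point: ½ρv² = P_stag − P_static.
ΔP = ½·791.3·5.077² = 10200 Pa.

ΔP ≈ 10.20 kPa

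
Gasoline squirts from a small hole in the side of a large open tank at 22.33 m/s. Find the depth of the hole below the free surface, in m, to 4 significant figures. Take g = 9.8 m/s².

h ≈ 25.44 m

For a small hole in a large open tank, ½v² = gh, giving h = v²/(2g).
h = 22.33²/(2·9.8) = 498.6/19.60 = 25.44 m.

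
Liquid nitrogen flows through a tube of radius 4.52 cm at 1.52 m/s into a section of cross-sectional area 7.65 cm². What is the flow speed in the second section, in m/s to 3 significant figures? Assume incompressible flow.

v₂ ≈ 12.8 m/s

Mass conservation (A₁v₁ = A₂v₂) gives v₂ = 1.52 × 64.2/7.65 = 12.8 m/s.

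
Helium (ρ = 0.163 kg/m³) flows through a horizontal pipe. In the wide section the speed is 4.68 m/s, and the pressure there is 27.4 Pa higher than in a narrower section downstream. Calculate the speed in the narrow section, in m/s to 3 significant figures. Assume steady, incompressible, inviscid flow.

Along the level pipe P + ½ρv² is conserved, hence v₂² = v₁² + 2(P₁ − P₂)/ρ.
v₂ = √(4.68² + 2·27.4/0.163) = √(21.9 + 336) = 18.9 m/s.

18.9 m/s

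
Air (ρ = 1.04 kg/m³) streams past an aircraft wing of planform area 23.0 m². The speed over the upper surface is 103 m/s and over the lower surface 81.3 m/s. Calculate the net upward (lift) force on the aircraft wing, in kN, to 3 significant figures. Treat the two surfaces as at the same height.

F ≈ 47.8 kN

From P + ½ρv² = const at equal height, P_low − P_up = ½ρ(v_up² − v_low²).
ΔP = ½·1.04·(103² − 81.3²) = 2080 Pa.
Lift = ΔP · A = 2080 × 23.0 = 47800 N.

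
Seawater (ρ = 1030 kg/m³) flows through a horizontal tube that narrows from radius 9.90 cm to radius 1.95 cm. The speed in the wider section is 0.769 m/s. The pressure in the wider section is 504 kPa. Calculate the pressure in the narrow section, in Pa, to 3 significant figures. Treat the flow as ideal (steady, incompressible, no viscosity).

P₂ ≈ 302000 Pa

Continuity gives A₁v₁ = A₂v₂, so v₂ = (308 cm²)/(11.9 cm²) × 0.769 m/s = 19.8 m/s.
Along the horizontal streamline, P + ½ρv² is constant.
P₂ = P₁ − ½ρ(v₂² − v₁²) = 504000 − ½·1030·(19.8² − 0.769²) = 504000 − 202000 = 302000 Pa.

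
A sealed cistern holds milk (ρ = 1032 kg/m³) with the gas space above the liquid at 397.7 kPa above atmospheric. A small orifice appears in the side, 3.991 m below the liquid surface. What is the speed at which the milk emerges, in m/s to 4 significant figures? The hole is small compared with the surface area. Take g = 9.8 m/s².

Take point 1 at the surface (v₁ ≈ 0) and point 2 at the hole (at atmospheric pressure). Bernoulli: P₁ + ρg h = P_atm + ½ρv₂².
With P₁ − P_atm = 397700 Pa, v₂ = √(2gh + 2ΔP/ρ) = √(2·9.8·3.991 + 2·397700/1032) = 29.14 m/s.

v = 29.14 m/s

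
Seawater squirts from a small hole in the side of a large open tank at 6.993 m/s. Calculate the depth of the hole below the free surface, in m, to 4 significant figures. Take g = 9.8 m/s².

Torricelli: v = √(2gh), so h = v²/(2g).
h = 6.993²/(2·9.8) = 48.90/19.60 = 2.495 m.

h ≈ 2.495 m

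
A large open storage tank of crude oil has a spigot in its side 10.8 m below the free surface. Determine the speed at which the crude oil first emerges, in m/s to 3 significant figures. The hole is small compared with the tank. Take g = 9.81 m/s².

v = 14.6 m/s

The surface is effectively still and both ends are open, so ½v² = gh and v = √(2·9.81·10.8) = 14.6 m/s.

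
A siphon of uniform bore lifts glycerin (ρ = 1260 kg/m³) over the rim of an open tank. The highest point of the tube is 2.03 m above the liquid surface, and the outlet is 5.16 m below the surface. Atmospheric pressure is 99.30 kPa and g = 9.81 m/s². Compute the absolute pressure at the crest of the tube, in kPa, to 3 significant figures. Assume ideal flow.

10.4 kPa

The outlet speed comes from Torricelli: v = √(2g·5.16) = 10.1 m/s.
With constant cross-section the crest speed equals v; applying Bernoulli from the surface up to the crest, P_top = P_atm − ½ρv² − ρg·h_top.
P_top = 99300 − ½·1260·10.1² − 1260·9.81·2.03 = 10400 Pa.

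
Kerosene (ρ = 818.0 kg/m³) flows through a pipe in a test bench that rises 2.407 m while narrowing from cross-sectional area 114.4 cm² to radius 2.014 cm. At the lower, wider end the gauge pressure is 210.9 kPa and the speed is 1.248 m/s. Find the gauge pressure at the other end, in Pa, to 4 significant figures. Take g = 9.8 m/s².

By continuity, v₂ = v₁·A₁/A₂ = 1.248·(114.4/12.74) = 11.20 m/s.
Energy conservation along the streamline gives P₂ = P₁ − ½ρ(v₂² − v₁²) − ρg(h₂ − h₁).
P₂ = 210900 + ½·818.0·(1.248² − 11.20²) − 818.0·9.8·(+2.407) = 210900 + (-50700) − (19300) = 140900 Pa.

P₂ = 140900 Pa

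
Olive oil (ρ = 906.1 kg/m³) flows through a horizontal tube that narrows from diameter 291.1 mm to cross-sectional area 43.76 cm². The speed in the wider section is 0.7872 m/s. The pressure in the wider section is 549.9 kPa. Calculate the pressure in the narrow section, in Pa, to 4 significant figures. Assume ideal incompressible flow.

P₂ ≈ 485200 Pa

By continuity, v₂ = v₁·A₁/A₂ = 0.7872·(665.5/43.76) = 11.97 m/s.
With no height change, Bernoulli's equation is P₁ + ½ρv₁² = P₂ + ½ρv₂².
P₂ = P₁ − ½ρ(v₂² − v₁²) = 549900 − ½·906.1·(11.97² − 0.7872²) = 549900 − 64660 = 485200 Pa.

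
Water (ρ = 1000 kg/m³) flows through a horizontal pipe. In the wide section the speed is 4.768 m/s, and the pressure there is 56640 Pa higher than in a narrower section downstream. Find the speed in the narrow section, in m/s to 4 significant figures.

With h₁ = h₂, rearranging Bernoulli gives v₂ = √(v₁² + 2ΔP/ρ).
v₂ = √(4.768² + 2·56640/1000) = √(22.73 + 113.3) = 11.66 m/s.

v₂ ≈ 11.66 m/s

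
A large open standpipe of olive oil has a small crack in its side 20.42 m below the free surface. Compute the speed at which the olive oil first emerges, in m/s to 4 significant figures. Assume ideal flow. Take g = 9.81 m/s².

With the surface at rest and both surface and jet at atmospheric pressure, Bernoulli gives ρg h = ½ρv², so v = √(2gh) = √(2·9.81·20.42) = 20.02 m/s.

v = 20.02 m/s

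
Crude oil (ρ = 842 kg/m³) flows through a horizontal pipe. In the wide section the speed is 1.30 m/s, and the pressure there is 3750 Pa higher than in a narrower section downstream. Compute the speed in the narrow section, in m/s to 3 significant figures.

v₂ = 3.26 m/s

Horizontal Bernoulli: P₁ + ½ρv₁² = P₂ + ½ρv₂², so v₂² = v₁² + 2(P₁ − P₂)/ρ.
v₂ = √(1.30² + 2·3750/842) = √(1.69 + 8.91) = 3.26 m/s.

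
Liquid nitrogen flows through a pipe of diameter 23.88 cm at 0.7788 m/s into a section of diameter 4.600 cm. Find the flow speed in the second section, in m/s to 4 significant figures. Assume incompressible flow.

20.99 m/s

The volume flow rate is constant, so v₂ = (A₁/A₂)v₁ = (447.9/16.62)·0.7788 = 20.99 m/s.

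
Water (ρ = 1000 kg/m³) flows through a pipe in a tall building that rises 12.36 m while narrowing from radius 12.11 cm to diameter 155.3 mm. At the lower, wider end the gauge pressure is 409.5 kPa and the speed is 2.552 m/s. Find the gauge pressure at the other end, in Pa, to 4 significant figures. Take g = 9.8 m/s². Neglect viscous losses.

Mass conservation (A₁v₁ = A₂v₂) gives v₂ = 2.552 × 460.7/189.4 = 6.207 m/s.
Energy conservation along the streamline gives P₂ = P₁ − ½ρ(v₂² − v₁²) − ρg(h₂ − h₁).
P₂ = 409500 + ½·1000·(2.552² − 6.207²) − 1000·9.8·(+12.36) = 409500 + (-16010) − (121100) = 272400 Pa.

P₂ = 272400 Pa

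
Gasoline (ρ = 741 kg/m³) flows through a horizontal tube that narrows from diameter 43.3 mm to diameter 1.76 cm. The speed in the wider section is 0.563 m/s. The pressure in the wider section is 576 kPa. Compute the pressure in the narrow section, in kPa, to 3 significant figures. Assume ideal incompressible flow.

572 kPa

Continuity gives A₁v₁ = A₂v₂, so v₂ = (14.7 cm²)/(2.43 cm²) × 0.563 m/s = 3.41 m/s.
With no height change, Bernoulli's equation is P₁ + ½ρv₁² = P₂ + ½ρv₂².
P₂ = P₁ − ½ρ(v₂² − v₁²) = 576000 − ½·741·(3.41² − 0.563²) = 576000 − 4180 = 572000 Pa.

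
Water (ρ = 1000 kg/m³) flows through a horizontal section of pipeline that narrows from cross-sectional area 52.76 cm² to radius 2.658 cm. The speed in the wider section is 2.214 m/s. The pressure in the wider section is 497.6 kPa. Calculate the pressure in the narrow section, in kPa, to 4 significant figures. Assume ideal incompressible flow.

P₂ ≈ 486.2 kPa

By continuity, v₂ = v₁·A₁/A₂ = 2.214·(52.76/22.20) = 5.263 m/s.
The pipe is horizontal, so Bernoulli reduces to P₁ + ½ρv₁² = P₂ + ½ρv₂².
P₂ = P₁ − ½ρ(v₂² − v₁²) = 497600 − ½·1000·(5.263² − 2.214²) = 497600 − 11400 = 486200 Pa.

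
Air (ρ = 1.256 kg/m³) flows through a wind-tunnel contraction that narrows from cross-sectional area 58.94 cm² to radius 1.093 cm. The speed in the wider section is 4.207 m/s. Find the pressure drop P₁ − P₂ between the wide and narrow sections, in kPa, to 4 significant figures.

2.730 kPa

Continuity gives A₁v₁ = A₂v₂, so v₂ = (58.94 cm²)/(3.753 cm²) × 4.207 m/s = 66.07 m/s.
The pipe is horizontal, so Bernoulli reduces to P₁ + ½ρv₁² = P₂ + ½ρv₂².
P₁ − P₂ = ½·1.256·(66.07² − 4.207²) = ½·1.256·4347 = 2730 Pa.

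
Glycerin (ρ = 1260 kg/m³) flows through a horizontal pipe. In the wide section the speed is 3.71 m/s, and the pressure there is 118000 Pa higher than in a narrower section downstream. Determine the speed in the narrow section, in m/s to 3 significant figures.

With h₁ = h₂, rearranging Bernoulli gives v₂ = √(v₁² + 2ΔP/ρ).
v₂ = √(3.71² + 2·118000/1260) = √(13.8 + 187) = 14.2 m/s.

v₂ = 14.2 m/s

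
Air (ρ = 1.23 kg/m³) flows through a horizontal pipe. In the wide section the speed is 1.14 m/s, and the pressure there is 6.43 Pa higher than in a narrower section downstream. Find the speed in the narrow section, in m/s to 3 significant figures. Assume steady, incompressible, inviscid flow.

v₂ = 3.43 m/s

Along the level pipe P + ½ρv² is conserved, hence v₂² = v₁² + 2(P₁ − P₂)/ρ.
v₂ = √(1.14² + 2·6.43/1.23) = √(1.30 + 10.5) = 3.43 m/s.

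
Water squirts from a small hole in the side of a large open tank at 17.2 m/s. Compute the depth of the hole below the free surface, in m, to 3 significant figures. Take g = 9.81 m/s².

Inverting v = √(2gh) gives h = v² / 2g.
h = 17.2²/(2·9.81) = 296/19.62 = 15.1 m.

15.1 m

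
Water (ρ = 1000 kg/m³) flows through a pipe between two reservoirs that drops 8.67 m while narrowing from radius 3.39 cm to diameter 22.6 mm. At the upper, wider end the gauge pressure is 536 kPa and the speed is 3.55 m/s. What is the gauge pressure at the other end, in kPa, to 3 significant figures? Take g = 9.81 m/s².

Mass conservation (A₁v₁ = A₂v₂) gives v₂ = 3.55 × 36.1/4.01 = 31.9 m/s.
Energy conservation along the streamline gives P₂ = P₁ − ½ρ(v₂² − v₁²) − ρg(h₂ − h₁).
P₂ = 536000 + ½·1000·(3.55² − 31.9²) − 1000·9.81·(−8.67) = 536000 + (-504000) − (-85100) = 117000 Pa.

P₂ = 117 kPa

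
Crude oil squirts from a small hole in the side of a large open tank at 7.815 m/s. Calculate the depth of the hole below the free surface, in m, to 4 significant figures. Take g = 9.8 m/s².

3.116 m

Torricelli: v = √(2gh), so h = v²/(2g).
h = 7.815²/(2·9.8) = 61.07/19.60 = 3.116 m.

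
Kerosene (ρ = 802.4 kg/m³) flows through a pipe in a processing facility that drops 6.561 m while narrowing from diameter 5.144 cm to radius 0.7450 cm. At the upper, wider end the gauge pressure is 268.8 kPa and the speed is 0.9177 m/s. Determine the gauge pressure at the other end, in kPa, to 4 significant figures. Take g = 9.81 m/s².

The volume flow rate is constant, so v₂ = (A₁/A₂)v₁ = (20.78/1.744)·0.9177 = 10.94 m/s.
Bernoulli: P₁ + ½ρv₁² + ρg h₁ = P₂ + ½ρv₂² + ρg h₂, so P₂ = P₁ + ½ρ(v₁² − v₂²) − ρg(h₂ − h₁).
P₂ = 268800 + ½·802.4·(0.9177² − 10.94²) − 802.4·9.81·(−6.561) = 268800 + (-47660) − (-51650) = 272800 Pa.

P₂ ≈ 272.8 kPa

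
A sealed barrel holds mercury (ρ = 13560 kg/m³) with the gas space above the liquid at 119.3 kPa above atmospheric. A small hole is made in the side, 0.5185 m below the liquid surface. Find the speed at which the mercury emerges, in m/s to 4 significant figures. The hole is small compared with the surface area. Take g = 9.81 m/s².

Take point 1 at the surface (v₁ ≈ 0) and point 2 at the hole (at atmospheric pressure). Bernoulli: P₁ + ρg h = P_atm + ½ρv₂².
With P₁ − P_atm = 119300 Pa, v₂ = √(2gh + 2ΔP/ρ) = √(2·9.81·0.5185 + 2·119300/13560) = 5.270 m/s.

5.270 m/s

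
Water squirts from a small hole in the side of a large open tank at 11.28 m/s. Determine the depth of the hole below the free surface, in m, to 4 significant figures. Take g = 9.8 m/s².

Torricelli: v = √(2gh), so h = v²/(2g).
h = 11.28²/(2·9.8) = 127.2/19.60 = 6.492 m.

h ≈ 6.492 m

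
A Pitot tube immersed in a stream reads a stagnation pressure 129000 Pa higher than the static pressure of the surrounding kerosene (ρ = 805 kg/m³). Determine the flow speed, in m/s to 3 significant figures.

v = 17.9 m/s

At the stagnation point the flow is brought to rest, so Bernoulli gives P_stag − P_static = ½ρv².
v = √(2ΔP/ρ) = √(2·129000/805) = 17.9 m/s.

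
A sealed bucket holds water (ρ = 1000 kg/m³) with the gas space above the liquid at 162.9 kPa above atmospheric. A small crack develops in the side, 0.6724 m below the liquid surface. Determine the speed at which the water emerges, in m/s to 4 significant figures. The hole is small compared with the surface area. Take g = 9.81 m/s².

Take point 1 at the surface (v₁ ≈ 0) and point 2 at the hole (at atmospheric pressure). Bernoulli: P₁ + ρg h = P_atm + ½ρv₂².
With P₁ − P_atm = 162900 Pa, v₂ = √(2gh + 2ΔP/ρ) = √(2·9.81·0.6724 + 2·162900/1000) = 18.41 m/s.

v = 18.41 m/s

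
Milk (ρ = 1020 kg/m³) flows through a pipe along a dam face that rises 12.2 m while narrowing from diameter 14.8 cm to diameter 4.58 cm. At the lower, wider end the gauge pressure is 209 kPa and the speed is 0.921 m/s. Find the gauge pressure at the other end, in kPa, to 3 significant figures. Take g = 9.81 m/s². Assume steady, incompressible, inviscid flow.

The volume flow rate is constant, so v₂ = (A₁/A₂)v₁ = (172/16.5)·0.921 = 9.62 m/s.
Energy conservation along the streamline gives P₂ = P₁ − ½ρ(v₂² − v₁²) − ρg(h₂ − h₁).
P₂ = 209000 + ½·1020·(0.921² − 9.62²) − 1020·9.81·(+12.2) = 209000 + (-46700) − (122000) = 40200 Pa.

P₂ ≈ 40.2 kPa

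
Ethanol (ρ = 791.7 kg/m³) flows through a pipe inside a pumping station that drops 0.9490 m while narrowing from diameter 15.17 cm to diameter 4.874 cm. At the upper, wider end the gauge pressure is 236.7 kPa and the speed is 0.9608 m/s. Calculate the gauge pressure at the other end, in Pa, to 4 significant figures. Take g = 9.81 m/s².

By continuity, v₂ = v₁·A₁/A₂ = 0.9608·(180.7/18.66) = 9.308 m/s.
Energy conservation along the streamline gives P₂ = P₁ − ½ρ(v₂² − v₁²) − ρg(h₂ − h₁).
P₂ = 236700 + ½·791.7·(0.9608² − 9.308²) − 791.7·9.81·(−0.9490) = 236700 + (-33930) − (-7370) = 210100 Pa.

P₂ ≈ 210100 Pa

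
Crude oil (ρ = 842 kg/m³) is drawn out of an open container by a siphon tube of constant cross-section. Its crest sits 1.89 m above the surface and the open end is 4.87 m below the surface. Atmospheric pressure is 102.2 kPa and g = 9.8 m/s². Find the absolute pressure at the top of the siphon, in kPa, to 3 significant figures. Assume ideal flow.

P_top = 46.4 kPa

Bernoulli surface→outlet gives ½v² = g·h_out, so v = √(2·9.8·4.87) = 9.77 m/s.
Continuity keeps v the same throughout the tube; from surface to crest, P_atm + 0 = P_top + ½ρv² + ρg·h_top.
P_top = 102200 − ½·842·9.77² − 842·9.8·1.89 = 46400 Pa.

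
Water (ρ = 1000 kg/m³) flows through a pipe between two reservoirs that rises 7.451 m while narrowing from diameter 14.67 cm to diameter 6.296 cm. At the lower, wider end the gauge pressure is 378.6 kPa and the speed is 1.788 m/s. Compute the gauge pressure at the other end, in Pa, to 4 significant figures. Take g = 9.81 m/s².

Continuity gives A₁v₁ = A₂v₂, so v₂ = (169.0 cm²)/(31.13 cm²) × 1.788 m/s = 9.707 m/s.
Energy conservation along the streamline gives P₂ = P₁ − ½ρ(v₂² − v₁²) − ρg(h₂ − h₁).
P₂ = 378600 + ½·1000·(1.788² − 9.707²) − 1000·9.81·(+7.451) = 378600 + (-45520) − (73090) = 260000 Pa.

260000 Pa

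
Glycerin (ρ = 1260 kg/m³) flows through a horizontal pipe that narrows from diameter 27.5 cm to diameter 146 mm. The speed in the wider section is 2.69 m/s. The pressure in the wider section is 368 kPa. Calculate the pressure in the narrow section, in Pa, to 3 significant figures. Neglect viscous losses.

By continuity, v₂ = v₁·A₁/A₂ = 2.69·(594/167) = 9.54 m/s.
Bernoulli (h₁ = h₂): P₁ − P₂ = ½ρ(v₂² − v₁²).
P₂ = P₁ − ½ρ(v₂² − v₁²) = 368000 − ½·1260·(9.54² − 2.69²) = 368000 − 52800 = 315000 Pa.

P₂ ≈ 315000 Pa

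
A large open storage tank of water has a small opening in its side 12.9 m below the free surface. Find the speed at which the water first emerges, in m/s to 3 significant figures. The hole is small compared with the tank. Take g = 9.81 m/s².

Bernoulli from surface to hole (P equal, v_surface ≈ 0): v = √(2gh) = √(2×9.81×12.9) = 15.9 m/s.

v ≈ 15.9 m/s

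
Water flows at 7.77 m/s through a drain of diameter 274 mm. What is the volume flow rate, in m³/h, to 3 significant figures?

Q ≈ 1650 m³/h

Q = A·v = 0.0590 m² × 7.77 m/s = 0.458 m³/s.
Converting: 0.458 m³/s × 3600 = 1650 m³/h.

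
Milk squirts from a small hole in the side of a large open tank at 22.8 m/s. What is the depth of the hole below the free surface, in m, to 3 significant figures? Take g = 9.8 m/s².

h ≈ 26.5 m

Inverting v = √(2gh) gives h = v² / 2g.
h = 22.8²/(2·9.8) = 520/19.60 = 26.5 m.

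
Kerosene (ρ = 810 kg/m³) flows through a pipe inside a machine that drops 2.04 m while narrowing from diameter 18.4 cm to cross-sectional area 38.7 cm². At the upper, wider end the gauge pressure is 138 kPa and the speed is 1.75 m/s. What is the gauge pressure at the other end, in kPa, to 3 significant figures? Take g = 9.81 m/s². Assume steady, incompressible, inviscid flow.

Mass conservation (A₁v₁ = A₂v₂) gives v₂ = 1.75 × 266/38.7 = 12.0 m/s.
Applying Bernoulli between the two ends and solving for P₂: P₂ = P₁ + ½ρ(v₁² − v₂²) − ρgΔh.
P₂ = 138000 + ½·810·(1.75² − 12.0²) − 810·9.81·(−2.04) = 138000 + (-57300) − (-16200) = 96900 Pa.

96.9 kPa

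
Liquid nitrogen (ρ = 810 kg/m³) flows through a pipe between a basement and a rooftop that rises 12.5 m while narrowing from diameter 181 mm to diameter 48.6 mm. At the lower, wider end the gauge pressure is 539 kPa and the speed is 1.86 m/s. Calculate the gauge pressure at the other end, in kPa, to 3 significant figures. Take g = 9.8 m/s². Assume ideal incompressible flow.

172 kPa

The volume flow rate is constant, so v₂ = (A₁/A₂)v₁ = (257/18.6)·1.86 = 25.8 m/s.
Bernoulli: P₁ + ½ρv₁² + ρg h₁ = P₂ + ½ρv₂² + ρg h₂, so P₂ = P₁ + ½ρ(v₁² − v₂²) − ρg(h₂ − h₁).
P₂ = 539000 + ½·810·(1.86² − 25.8²) − 810·9.8·(+12.5) = 539000 + (-268000) − (99200) = 172000 Pa.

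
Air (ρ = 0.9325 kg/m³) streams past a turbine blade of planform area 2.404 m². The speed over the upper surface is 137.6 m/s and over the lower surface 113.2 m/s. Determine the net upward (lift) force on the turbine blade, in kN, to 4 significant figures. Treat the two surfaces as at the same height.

6.859 kN

The faster flow above has the lower pressure; Bernoulli (same height) gives ΔP = ½ρ(v_up² − v_low²).
ΔP = ½·0.9325·(137.6² − 113.2²) = 2853 Pa.
Lift = ΔP · A = 2853 × 2.404 = 6859 N.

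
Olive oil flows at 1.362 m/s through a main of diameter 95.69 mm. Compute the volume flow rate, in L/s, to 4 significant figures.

Q ≈ 9.795 L/s

Q = A·v = 0.007192 m² × 1.362 m/s = 0.009795 m³/s.
Converting: 0.009795 m³/s × 1000 = 9.795 L/s.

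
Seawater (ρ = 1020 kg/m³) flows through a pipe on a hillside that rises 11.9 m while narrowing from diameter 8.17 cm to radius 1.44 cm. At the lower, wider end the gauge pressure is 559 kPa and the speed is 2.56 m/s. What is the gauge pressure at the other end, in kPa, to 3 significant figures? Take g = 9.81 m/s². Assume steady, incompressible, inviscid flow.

By continuity, v₂ = v₁·A₁/A₂ = 2.56·(52.4/6.51) = 20.6 m/s.
Bernoulli: P₁ + ½ρv₁² + ρg h₁ = P₂ + ½ρv₂² + ρg h₂, so P₂ = P₁ + ½ρ(v₁² − v₂²) − ρg(h₂ − h₁).
P₂ = 559000 + ½·1020·(2.56² − 20.6²) − 1020·9.81·(+11.9) = 559000 + (-213000) − (119000) = 227000 Pa.

P₂ ≈ 227 kPa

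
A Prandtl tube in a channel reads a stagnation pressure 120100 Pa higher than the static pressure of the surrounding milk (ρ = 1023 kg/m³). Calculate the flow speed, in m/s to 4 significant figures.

v ≈ 15.32 m/s

The dynamic pressure equals the rise in static pressure at the stagnation point: ΔP = ½ρv².
v = √(2ΔP/ρ) = √(2·120100/1023) = 15.32 m/s.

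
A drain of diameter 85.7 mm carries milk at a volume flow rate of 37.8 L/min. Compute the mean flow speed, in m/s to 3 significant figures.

Q = 37.8 L/min = 0.000630 m³/s.
v = Q/A = 0.000630 / 0.00577 = 0.109 m/s.

v = 0.109 m/s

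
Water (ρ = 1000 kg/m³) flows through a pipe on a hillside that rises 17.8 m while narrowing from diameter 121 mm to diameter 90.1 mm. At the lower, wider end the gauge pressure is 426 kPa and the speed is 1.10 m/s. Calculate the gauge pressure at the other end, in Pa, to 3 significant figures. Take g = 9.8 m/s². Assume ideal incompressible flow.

By continuity, v₂ = v₁·A₁/A₂ = 1.10·(115/63.8) = 1.98 m/s.
Applying Bernoulli between the two ends and solving for P₂: P₂ = P₁ + ½ρ(v₁² − v₂²) − ρgΔh.
P₂ = 426000 + ½·1000·(1.10² − 1.98²) − 1000·9.8·(+17.8) = 426000 + (-1360) − (174000) = 250000 Pa.

P₂ = 250000 Pa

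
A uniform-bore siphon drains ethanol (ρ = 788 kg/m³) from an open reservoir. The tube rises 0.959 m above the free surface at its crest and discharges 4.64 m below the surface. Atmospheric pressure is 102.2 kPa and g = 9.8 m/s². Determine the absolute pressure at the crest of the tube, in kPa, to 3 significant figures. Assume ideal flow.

P_top ≈ 59.0 kPa

The outlet speed comes from Torricelli: v = √(2g·4.64) = 9.54 m/s.
With constant cross-section the crest speed equals v; applying Bernoulli from the surface up to the crest, P_top = P_atm − ½ρv² − ρg·h_top.
P_top = 102200 − ½·788·9.54² − 788·9.8·0.959 = 59000 Pa.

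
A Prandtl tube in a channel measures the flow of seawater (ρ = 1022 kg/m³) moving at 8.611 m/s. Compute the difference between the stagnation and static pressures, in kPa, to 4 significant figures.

Bernoulli between the free stream and the stagnation point: ½ρv² = P_stag − P_static.
ΔP = ½·1022·8.611² = 37890 Pa.

37.89 kPa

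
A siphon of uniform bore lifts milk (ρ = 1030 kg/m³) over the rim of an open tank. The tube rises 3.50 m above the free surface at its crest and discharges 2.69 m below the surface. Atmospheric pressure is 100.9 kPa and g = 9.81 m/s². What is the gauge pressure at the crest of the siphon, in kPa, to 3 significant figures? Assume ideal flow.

P_gauge ≈ -62.5 kPa

Bernoulli surface→outlet gives ½v² = g·h_out, so v = √(2·9.81·2.69) = 7.26 m/s.
With constant cross-section the crest speed equals v; applying Bernoulli from the surface up to the crest, P_top = P_atm − ½ρv² − ρg·h_top.
P_top = 100900 − ½·1030·7.26² − 1030·9.81·3.50 = 38400 Pa. So P_gauge = P_top − P_atm = -62500 Pa.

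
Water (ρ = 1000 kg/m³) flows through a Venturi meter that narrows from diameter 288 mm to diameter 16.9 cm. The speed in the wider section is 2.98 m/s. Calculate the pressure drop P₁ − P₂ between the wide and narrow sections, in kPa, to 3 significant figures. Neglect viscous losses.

By continuity, v₂ = v₁·A₁/A₂ = 2.98·(651/224) = 8.65 m/s.
With no height change, Bernoulli's equation is P₁ + ½ρv₁² = P₂ + ½ρv₂².
P₁ − P₂ = ½·1000·(8.65² − 2.98²) = ½·1000·66.0 = 33000 Pa.

ΔP = 33.0 kPa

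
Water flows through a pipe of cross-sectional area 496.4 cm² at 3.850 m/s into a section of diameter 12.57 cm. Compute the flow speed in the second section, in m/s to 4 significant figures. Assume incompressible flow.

v₂ ≈ 15.40 m/s

Mass conservation (A₁v₁ = A₂v₂) gives v₂ = 3.850 × 496.4/124.1 = 15.40 m/s.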